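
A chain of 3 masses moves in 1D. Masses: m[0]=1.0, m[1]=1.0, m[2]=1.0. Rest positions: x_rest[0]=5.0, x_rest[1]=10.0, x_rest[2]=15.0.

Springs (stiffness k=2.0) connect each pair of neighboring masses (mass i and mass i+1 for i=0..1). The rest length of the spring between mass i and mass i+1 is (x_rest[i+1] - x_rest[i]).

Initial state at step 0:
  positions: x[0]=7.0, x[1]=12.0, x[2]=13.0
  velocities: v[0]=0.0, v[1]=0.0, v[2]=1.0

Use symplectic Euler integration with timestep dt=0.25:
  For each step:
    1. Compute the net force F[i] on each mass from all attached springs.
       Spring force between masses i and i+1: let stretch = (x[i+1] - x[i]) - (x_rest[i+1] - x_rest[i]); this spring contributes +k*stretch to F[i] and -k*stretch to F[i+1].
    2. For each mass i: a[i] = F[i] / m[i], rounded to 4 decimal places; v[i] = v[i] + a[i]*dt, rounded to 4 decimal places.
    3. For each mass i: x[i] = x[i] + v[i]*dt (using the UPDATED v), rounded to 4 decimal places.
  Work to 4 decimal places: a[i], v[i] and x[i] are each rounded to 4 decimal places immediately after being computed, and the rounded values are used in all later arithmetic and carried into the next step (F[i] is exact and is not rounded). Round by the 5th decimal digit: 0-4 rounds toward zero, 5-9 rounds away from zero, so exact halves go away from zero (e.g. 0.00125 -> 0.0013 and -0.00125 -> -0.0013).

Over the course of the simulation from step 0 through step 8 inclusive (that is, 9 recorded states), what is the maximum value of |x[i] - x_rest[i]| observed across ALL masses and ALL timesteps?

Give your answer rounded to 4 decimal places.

Step 0: x=[7.0000 12.0000 13.0000] v=[0.0000 0.0000 1.0000]
Step 1: x=[7.0000 11.5000 13.7500] v=[0.0000 -2.0000 3.0000]
Step 2: x=[6.9375 10.7188 14.8438] v=[-0.2500 -3.1250 4.3750]
Step 3: x=[6.7227 9.9805 16.0469] v=[-0.8594 -2.9532 4.8125]
Step 4: x=[6.2901 9.5933 17.1167] v=[-1.7305 -1.5489 4.2793]
Step 5: x=[5.6454 9.7336 17.8711] v=[-2.5789 0.5612 3.0176]
Step 6: x=[4.8867 10.3801 18.2333] v=[-3.0348 2.5859 1.4489]
Step 7: x=[4.1897 11.3216 18.2389] v=[-2.7881 3.7658 0.0223]
Step 8: x=[3.7592 12.2362 18.0048] v=[-1.7222 3.6585 -0.9364]
Max displacement = 3.2389

Answer: 3.2389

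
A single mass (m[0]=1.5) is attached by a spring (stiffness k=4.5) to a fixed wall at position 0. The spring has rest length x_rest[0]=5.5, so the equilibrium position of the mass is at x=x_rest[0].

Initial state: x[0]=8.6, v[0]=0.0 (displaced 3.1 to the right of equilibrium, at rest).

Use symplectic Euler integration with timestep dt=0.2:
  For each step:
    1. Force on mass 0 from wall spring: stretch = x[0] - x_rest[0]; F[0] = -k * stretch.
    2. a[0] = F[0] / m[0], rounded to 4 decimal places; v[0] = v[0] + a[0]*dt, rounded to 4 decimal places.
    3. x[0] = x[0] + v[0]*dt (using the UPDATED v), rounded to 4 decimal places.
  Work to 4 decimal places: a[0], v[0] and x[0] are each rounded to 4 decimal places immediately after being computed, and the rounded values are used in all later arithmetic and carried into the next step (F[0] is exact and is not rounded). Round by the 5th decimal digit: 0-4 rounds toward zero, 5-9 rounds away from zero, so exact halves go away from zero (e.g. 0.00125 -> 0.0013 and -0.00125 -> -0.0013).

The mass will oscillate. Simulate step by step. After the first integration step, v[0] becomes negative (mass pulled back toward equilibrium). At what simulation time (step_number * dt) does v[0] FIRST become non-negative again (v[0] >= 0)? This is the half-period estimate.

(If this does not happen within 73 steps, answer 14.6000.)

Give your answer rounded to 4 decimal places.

Answer: 2.0000

Derivation:
Step 0: x=[8.6000] v=[0.0000]
Step 1: x=[8.2280] v=[-1.8600]
Step 2: x=[7.5286] v=[-3.4968]
Step 3: x=[6.5858] v=[-4.7140]
Step 4: x=[5.5127] v=[-5.3655]
Step 5: x=[4.4381] v=[-5.3731]
Step 6: x=[3.4909] v=[-4.7360]
Step 7: x=[2.7848] v=[-3.5305]
Step 8: x=[2.4045] v=[-1.9014]
Step 9: x=[2.3957] v=[-0.0441]
Step 10: x=[2.7594] v=[1.8185]
First v>=0 after going negative at step 10, time=2.0000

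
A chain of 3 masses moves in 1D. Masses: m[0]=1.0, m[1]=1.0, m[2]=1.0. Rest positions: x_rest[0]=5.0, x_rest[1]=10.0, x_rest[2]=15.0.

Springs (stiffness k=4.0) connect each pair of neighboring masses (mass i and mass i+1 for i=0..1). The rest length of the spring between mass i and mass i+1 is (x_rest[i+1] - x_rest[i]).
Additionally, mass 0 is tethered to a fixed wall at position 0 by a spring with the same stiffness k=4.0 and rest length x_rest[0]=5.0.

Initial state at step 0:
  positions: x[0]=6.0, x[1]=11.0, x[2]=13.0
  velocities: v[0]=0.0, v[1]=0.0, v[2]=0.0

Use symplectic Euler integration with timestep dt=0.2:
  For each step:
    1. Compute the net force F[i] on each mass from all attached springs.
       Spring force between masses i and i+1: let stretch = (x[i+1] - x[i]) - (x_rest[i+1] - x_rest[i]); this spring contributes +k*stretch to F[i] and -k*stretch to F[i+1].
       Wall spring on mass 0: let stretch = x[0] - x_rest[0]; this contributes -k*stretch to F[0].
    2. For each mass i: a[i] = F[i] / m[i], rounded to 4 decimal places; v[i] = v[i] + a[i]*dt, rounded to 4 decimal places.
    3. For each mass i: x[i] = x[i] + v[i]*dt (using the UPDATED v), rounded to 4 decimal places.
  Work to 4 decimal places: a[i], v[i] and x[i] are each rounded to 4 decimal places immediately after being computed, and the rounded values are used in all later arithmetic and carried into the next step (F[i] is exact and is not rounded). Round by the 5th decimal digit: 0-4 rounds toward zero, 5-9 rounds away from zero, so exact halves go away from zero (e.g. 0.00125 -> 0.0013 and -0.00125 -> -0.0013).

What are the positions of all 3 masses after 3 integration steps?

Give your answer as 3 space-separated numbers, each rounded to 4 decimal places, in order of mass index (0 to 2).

Answer: 4.9530 9.0498 15.1693

Derivation:
Step 0: x=[6.0000 11.0000 13.0000] v=[0.0000 0.0000 0.0000]
Step 1: x=[5.8400 10.5200 13.4800] v=[-0.8000 -2.4000 2.4000]
Step 2: x=[5.4944 9.7648 14.2864] v=[-1.7280 -3.7760 4.0320]
Step 3: x=[4.9530 9.0498 15.1693] v=[-2.7072 -3.5750 4.4147]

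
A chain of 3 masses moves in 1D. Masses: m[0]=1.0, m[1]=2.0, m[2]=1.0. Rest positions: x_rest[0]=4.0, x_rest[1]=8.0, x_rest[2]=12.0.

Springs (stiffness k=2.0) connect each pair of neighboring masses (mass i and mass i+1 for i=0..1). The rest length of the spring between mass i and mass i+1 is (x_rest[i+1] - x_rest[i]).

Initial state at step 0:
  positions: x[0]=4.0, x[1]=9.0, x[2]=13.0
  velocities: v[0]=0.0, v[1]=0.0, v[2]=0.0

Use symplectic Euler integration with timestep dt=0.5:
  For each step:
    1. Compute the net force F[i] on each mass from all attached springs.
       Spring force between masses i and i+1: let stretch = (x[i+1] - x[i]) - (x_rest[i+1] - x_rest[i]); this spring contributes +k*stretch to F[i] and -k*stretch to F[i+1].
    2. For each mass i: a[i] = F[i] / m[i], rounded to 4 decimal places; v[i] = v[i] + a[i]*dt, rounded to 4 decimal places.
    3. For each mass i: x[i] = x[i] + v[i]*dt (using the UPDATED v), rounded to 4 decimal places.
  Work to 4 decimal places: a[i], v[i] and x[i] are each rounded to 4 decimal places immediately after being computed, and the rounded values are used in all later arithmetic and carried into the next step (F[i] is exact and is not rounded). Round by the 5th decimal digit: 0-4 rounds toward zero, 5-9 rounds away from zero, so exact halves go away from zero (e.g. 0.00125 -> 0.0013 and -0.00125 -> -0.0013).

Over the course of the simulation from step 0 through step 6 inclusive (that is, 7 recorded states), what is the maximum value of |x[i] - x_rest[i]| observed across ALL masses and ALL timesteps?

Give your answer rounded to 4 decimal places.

Step 0: x=[4.0000 9.0000 13.0000] v=[0.0000 0.0000 0.0000]
Step 1: x=[4.5000 8.7500 13.0000] v=[1.0000 -0.5000 0.0000]
Step 2: x=[5.1250 8.5000 12.8750] v=[1.2500 -0.5000 -0.2500]
Step 3: x=[5.4375 8.5000 12.5625] v=[0.6250 0.0000 -0.6250]
Step 4: x=[5.2813 8.7500 12.2188] v=[-0.3125 0.5000 -0.6875]
Step 5: x=[4.8594 9.0001 12.1407] v=[-0.8438 0.5001 -0.1563]
Step 6: x=[4.5079 9.0002 12.4923] v=[-0.7031 0.0001 0.7031]
Max displacement = 1.4375

Answer: 1.4375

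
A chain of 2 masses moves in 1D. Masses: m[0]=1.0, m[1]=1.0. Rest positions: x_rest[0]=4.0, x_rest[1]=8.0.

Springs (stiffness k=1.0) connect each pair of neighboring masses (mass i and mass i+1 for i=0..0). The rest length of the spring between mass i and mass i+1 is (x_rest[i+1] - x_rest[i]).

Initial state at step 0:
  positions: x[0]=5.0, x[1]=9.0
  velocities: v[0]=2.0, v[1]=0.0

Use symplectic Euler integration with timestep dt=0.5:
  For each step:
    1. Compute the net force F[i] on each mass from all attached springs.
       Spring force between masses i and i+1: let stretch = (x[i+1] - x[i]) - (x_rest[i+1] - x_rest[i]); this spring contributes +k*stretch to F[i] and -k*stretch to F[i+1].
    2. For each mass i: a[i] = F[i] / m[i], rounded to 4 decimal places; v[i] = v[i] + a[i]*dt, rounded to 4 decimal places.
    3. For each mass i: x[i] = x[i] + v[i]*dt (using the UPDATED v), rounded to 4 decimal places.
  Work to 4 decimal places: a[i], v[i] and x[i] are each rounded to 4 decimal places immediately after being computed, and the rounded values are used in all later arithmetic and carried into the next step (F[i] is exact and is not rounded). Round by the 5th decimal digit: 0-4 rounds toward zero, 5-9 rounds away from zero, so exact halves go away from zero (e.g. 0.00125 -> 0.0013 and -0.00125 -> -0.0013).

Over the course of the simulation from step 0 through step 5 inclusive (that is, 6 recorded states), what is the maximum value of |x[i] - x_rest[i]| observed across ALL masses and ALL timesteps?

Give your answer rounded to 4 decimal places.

Answer: 3.8438

Derivation:
Step 0: x=[5.0000 9.0000] v=[2.0000 0.0000]
Step 1: x=[6.0000 9.0000] v=[2.0000 0.0000]
Step 2: x=[6.7500 9.2500] v=[1.5000 0.5000]
Step 3: x=[7.1250 9.8750] v=[0.7500 1.2500]
Step 4: x=[7.1875 10.8125] v=[0.1250 1.8750]
Step 5: x=[7.1563 11.8438] v=[-0.0625 2.0625]
Max displacement = 3.8438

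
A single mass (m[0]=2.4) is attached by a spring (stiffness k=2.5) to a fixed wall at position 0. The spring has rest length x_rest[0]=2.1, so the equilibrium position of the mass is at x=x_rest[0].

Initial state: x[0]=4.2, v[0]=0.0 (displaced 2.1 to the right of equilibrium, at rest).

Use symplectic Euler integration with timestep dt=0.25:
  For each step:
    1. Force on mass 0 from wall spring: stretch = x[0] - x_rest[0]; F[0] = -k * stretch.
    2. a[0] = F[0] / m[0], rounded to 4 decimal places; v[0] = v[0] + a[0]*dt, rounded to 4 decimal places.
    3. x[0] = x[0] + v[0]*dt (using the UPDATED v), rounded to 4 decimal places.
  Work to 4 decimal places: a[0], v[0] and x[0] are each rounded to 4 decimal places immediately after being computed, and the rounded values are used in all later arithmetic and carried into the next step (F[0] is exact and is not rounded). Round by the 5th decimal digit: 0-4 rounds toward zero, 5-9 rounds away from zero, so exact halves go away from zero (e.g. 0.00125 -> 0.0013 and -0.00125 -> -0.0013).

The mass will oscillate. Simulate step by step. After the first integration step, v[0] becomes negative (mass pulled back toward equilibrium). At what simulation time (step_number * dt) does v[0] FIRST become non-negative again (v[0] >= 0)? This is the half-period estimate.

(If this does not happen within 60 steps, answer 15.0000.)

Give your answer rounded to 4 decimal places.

Answer: 3.2500

Derivation:
Step 0: x=[4.2000] v=[0.0000]
Step 1: x=[4.0633] v=[-0.5469]
Step 2: x=[3.7988] v=[-1.0582]
Step 3: x=[3.4237] v=[-1.5006]
Step 4: x=[2.9624] v=[-1.8453]
Step 5: x=[2.4449] v=[-2.0699]
Step 6: x=[1.9050] v=[-2.1597]
Step 7: x=[1.3778] v=[-2.1089]
Step 8: x=[0.8976] v=[-1.9208]
Step 9: x=[0.4957] v=[-1.6077]
Step 10: x=[0.1982] v=[-1.1899]
Step 11: x=[0.0245] v=[-0.6947]
Step 12: x=[-0.0141] v=[-0.1542]
Step 13: x=[0.0850] v=[0.3964]
First v>=0 after going negative at step 13, time=3.2500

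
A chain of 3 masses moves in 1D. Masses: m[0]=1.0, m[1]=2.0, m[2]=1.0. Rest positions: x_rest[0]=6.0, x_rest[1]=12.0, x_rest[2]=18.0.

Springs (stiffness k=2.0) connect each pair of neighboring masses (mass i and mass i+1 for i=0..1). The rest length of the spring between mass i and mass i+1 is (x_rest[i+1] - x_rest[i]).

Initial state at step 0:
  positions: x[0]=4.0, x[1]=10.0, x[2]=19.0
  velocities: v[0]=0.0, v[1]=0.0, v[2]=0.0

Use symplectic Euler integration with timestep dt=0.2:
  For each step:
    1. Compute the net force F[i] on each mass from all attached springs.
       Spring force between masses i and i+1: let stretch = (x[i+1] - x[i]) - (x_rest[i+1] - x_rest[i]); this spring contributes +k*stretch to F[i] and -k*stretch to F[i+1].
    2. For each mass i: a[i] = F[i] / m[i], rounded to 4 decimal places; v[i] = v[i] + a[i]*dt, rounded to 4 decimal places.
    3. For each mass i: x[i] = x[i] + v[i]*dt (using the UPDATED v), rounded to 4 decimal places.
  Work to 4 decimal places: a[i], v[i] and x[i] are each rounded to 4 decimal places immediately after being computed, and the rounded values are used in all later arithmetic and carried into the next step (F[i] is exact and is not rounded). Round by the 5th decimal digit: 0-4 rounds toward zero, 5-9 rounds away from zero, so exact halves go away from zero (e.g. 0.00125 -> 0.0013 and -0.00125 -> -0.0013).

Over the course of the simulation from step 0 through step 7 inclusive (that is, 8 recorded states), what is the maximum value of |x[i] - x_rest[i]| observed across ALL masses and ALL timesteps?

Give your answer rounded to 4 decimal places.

Answer: 2.8117

Derivation:
Step 0: x=[4.0000 10.0000 19.0000] v=[0.0000 0.0000 0.0000]
Step 1: x=[4.0000 10.1200 18.7600] v=[0.0000 0.6000 -1.2000]
Step 2: x=[4.0096 10.3408 18.3088] v=[0.0480 1.1040 -2.2560]
Step 3: x=[4.0457 10.6271 17.7002] v=[0.1805 1.4314 -3.0432]
Step 4: x=[4.1283 10.9330 17.0057] v=[0.4131 1.5297 -3.4724]
Step 5: x=[4.2753 11.2097 16.3054] v=[0.7350 1.3833 -3.5015]
Step 6: x=[4.4971 11.4128 15.6774] v=[1.1088 1.0156 -3.1398]
Step 7: x=[4.7921 11.5099 15.1883] v=[1.4751 0.4854 -2.4456]
Max displacement = 2.8117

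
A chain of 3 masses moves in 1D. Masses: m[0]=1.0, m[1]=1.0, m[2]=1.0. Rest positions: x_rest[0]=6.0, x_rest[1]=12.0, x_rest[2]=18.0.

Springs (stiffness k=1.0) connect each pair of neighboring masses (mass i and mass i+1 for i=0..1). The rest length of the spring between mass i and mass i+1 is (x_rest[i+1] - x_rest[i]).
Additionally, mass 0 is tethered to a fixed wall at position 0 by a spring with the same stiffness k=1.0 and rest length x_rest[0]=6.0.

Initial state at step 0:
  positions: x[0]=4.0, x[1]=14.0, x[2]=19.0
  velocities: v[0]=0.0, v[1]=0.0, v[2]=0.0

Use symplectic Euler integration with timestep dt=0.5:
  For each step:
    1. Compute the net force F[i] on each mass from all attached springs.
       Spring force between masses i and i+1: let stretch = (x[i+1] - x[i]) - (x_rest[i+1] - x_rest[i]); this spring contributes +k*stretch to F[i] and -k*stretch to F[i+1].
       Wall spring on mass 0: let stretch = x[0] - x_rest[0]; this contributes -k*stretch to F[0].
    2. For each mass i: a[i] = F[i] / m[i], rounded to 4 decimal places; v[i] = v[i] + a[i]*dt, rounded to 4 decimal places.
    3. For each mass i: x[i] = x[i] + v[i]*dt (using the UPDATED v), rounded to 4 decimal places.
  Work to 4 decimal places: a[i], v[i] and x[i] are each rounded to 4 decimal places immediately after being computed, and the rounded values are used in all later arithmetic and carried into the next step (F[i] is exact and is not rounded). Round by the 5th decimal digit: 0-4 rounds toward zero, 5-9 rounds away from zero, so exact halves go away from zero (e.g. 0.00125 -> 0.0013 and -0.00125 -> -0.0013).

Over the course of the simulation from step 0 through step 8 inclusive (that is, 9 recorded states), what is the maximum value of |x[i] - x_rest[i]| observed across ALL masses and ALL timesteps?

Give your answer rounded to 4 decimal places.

Step 0: x=[4.0000 14.0000 19.0000] v=[0.0000 0.0000 0.0000]
Step 1: x=[5.5000 12.7500 19.2500] v=[3.0000 -2.5000 0.5000]
Step 2: x=[7.4375 11.3125 19.3750] v=[3.8750 -2.8750 0.2500]
Step 3: x=[8.4844 10.9219 18.9844] v=[2.0938 -0.7813 -0.7813]
Step 4: x=[8.0196 11.9375 18.0781] v=[-0.9297 2.0312 -1.8126]
Step 5: x=[6.5293 13.5088 17.1367] v=[-2.9806 3.1426 -1.8829]
Step 6: x=[5.1516 14.2422 16.7883] v=[-2.7555 1.4668 -0.6969]
Step 7: x=[4.7586 13.3395 17.3034] v=[-0.7860 -1.8055 1.0301]
Step 8: x=[5.3212 11.2825 18.3275] v=[1.1252 -4.1140 2.0482]
Max displacement = 2.4844

Answer: 2.4844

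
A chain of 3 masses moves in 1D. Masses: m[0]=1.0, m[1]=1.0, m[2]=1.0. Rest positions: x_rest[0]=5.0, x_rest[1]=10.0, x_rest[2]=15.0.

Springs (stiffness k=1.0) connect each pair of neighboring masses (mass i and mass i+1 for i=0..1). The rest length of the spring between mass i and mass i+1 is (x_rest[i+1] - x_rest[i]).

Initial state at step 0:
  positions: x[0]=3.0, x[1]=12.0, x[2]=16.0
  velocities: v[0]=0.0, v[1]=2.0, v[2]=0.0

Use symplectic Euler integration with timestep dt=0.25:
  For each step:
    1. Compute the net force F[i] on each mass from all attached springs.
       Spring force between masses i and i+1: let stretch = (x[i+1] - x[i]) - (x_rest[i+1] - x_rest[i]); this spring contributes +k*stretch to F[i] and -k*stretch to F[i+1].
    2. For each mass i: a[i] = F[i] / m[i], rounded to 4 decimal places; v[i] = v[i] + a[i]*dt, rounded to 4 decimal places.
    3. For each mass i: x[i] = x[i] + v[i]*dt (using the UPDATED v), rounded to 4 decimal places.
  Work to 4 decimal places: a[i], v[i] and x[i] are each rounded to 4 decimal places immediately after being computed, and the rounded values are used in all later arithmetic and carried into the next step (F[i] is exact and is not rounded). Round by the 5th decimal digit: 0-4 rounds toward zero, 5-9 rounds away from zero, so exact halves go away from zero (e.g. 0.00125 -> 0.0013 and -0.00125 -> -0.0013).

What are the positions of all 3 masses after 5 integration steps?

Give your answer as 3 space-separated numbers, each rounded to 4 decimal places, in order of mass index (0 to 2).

Step 0: x=[3.0000 12.0000 16.0000] v=[0.0000 2.0000 0.0000]
Step 1: x=[3.2500 12.1875 16.0625] v=[1.0000 0.7500 0.2500]
Step 2: x=[3.7461 12.0586 16.1953] v=[1.9844 -0.5156 0.5313]
Step 3: x=[4.4492 11.6687 16.3821] v=[2.8125 -1.5596 0.7471]
Step 4: x=[5.2911 11.1222 16.5868] v=[3.3674 -2.1861 0.8188]
Step 5: x=[6.1849 10.5528 16.7625] v=[3.5752 -2.2777 0.7027]

Answer: 6.1849 10.5528 16.7625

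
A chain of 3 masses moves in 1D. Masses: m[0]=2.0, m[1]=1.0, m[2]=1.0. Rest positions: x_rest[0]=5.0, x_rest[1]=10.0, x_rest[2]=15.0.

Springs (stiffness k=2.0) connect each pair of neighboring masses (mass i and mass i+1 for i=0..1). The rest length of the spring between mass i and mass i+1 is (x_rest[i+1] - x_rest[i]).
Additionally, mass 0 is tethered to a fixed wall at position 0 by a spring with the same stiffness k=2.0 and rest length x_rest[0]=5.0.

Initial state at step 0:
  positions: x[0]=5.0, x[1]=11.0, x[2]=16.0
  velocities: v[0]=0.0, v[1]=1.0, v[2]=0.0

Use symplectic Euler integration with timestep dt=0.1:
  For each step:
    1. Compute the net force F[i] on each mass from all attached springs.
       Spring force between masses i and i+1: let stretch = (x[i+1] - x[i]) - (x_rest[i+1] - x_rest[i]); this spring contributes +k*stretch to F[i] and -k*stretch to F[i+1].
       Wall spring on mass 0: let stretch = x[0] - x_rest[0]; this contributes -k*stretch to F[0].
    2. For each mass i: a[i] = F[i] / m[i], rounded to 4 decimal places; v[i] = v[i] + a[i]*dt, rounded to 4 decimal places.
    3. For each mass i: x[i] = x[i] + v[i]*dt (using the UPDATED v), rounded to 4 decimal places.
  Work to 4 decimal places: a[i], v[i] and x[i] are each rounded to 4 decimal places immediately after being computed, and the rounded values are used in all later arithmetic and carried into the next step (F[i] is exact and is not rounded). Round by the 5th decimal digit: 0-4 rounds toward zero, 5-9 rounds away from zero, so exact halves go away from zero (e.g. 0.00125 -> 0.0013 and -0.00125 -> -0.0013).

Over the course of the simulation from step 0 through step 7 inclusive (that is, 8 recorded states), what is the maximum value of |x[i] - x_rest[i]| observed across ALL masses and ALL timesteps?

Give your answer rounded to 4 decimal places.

Step 0: x=[5.0000 11.0000 16.0000] v=[0.0000 1.0000 0.0000]
Step 1: x=[5.0100 11.0800 16.0000] v=[0.1000 0.8000 0.0000]
Step 2: x=[5.0306 11.1370 16.0016] v=[0.2060 0.5700 0.0160]
Step 3: x=[5.0620 11.1692 16.0059] v=[0.3136 0.3216 0.0431]
Step 4: x=[5.1038 11.1760 16.0135] v=[0.4181 0.0675 0.0758]
Step 5: x=[5.1553 11.1581 16.0243] v=[0.5149 -0.1794 0.1083]
Step 6: x=[5.2153 11.1174 16.0378] v=[0.5997 -0.4067 0.1351]
Step 7: x=[5.2821 11.0571 16.0529] v=[0.6684 -0.6030 0.1510]
Max displacement = 1.1760

Answer: 1.1760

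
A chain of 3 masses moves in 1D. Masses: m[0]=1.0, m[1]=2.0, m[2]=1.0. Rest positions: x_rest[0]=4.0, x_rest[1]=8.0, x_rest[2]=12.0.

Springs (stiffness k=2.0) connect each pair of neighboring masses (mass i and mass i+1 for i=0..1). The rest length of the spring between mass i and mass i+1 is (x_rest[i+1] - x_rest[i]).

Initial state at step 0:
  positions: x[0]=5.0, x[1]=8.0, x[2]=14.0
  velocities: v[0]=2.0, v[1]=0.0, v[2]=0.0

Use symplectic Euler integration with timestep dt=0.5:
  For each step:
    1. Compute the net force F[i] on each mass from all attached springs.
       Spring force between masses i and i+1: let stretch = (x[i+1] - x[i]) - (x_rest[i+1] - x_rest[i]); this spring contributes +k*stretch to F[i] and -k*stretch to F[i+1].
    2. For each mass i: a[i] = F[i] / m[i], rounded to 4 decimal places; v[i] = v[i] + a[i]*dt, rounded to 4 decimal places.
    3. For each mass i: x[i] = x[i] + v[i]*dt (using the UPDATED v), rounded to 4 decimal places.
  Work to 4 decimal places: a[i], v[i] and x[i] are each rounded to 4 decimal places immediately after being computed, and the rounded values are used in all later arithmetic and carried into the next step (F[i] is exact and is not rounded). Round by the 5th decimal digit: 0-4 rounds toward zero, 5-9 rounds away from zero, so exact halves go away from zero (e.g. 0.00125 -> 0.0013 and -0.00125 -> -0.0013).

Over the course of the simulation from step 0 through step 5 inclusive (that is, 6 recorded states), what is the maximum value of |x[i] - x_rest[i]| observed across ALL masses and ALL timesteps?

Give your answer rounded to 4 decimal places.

Step 0: x=[5.0000 8.0000 14.0000] v=[2.0000 0.0000 0.0000]
Step 1: x=[5.5000 8.7500 13.0000] v=[1.0000 1.5000 -2.0000]
Step 2: x=[5.6250 9.7500 11.8750] v=[0.2500 2.0000 -2.2500]
Step 3: x=[5.8125 10.2500 11.6875] v=[0.3750 1.0000 -0.3750]
Step 4: x=[6.2188 10.0000 12.7813] v=[0.8125 -0.5000 2.1875]
Step 5: x=[6.5157 9.5000 14.4844] v=[0.5937 -1.0000 3.4062]
Max displacement = 2.5157

Answer: 2.5157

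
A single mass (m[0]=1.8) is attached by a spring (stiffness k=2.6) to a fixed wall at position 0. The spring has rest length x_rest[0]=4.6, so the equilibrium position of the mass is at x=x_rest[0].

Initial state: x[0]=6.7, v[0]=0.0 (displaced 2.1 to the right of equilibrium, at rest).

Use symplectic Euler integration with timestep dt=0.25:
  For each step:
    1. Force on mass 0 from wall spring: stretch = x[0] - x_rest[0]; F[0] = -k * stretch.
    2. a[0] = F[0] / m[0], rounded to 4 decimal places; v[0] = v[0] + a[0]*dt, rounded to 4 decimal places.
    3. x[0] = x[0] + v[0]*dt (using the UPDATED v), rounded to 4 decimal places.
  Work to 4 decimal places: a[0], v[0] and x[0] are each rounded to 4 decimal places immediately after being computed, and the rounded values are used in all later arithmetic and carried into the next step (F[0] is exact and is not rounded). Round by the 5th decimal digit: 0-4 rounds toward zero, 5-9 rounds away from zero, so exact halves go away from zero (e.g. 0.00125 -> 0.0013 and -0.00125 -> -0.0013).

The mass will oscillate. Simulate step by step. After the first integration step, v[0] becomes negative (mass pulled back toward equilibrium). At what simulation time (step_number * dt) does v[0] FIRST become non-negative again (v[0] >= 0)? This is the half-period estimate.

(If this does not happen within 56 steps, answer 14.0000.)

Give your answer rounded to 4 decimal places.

Answer: 2.7500

Derivation:
Step 0: x=[6.7000] v=[0.0000]
Step 1: x=[6.5104] v=[-0.7583]
Step 2: x=[6.1484] v=[-1.4482]
Step 3: x=[5.6466] v=[-2.0074]
Step 4: x=[5.0503] v=[-2.3854]
Step 5: x=[4.4133] v=[-2.5480]
Step 6: x=[3.7932] v=[-2.4806]
Step 7: x=[3.2459] v=[-2.1893]
Step 8: x=[2.8208] v=[-1.7003]
Step 9: x=[2.5564] v=[-1.0578]
Step 10: x=[2.4765] v=[-0.3198]
Step 11: x=[2.5883] v=[0.4470]
First v>=0 after going negative at step 11, time=2.7500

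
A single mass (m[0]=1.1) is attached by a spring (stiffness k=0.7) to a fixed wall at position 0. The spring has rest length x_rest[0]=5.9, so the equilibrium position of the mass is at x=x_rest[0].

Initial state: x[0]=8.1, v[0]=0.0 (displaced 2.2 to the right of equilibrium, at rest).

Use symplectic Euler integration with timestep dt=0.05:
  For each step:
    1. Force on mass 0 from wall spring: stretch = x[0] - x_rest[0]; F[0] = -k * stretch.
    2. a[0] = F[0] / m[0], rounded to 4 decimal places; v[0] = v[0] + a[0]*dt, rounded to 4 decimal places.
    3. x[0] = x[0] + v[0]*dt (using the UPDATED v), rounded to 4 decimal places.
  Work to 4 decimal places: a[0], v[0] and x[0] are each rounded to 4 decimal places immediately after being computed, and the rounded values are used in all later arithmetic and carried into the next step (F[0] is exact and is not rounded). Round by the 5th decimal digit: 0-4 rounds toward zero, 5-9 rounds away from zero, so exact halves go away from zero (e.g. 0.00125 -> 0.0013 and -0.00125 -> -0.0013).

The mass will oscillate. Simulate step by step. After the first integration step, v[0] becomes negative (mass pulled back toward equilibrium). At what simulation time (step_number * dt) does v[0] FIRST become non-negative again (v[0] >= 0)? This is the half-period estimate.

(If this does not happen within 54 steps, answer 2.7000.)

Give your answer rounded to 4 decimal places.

Step 0: x=[8.1000] v=[0.0000]
Step 1: x=[8.0965] v=[-0.0700]
Step 2: x=[8.0895] v=[-0.1399]
Step 3: x=[8.0790] v=[-0.2096]
Step 4: x=[8.0651] v=[-0.2789]
Step 5: x=[8.0477] v=[-0.3478]
Step 6: x=[8.0269] v=[-0.4161]
Step 7: x=[8.0027] v=[-0.4838]
Step 8: x=[7.9752] v=[-0.5507]
Step 9: x=[7.9444] v=[-0.6167]
Step 10: x=[7.9103] v=[-0.6818]
Step 11: x=[7.8730] v=[-0.7458]
Step 12: x=[7.8326] v=[-0.8086]
Step 13: x=[7.7891] v=[-0.8701]
Step 14: x=[7.7426] v=[-0.9302]
Step 15: x=[7.6932] v=[-0.9888]
Step 16: x=[7.6409] v=[-1.0459]
Step 17: x=[7.5858] v=[-1.1013]
Step 18: x=[7.5281] v=[-1.1549]
Step 19: x=[7.4678] v=[-1.2067]
Step 20: x=[7.4050] v=[-1.2566]
Step 21: x=[7.3398] v=[-1.3045]
Step 22: x=[7.2723] v=[-1.3503]
Step 23: x=[7.2026] v=[-1.3940]
Step 24: x=[7.1308] v=[-1.4354]
Step 25: x=[7.0571] v=[-1.4746]
Step 26: x=[6.9815] v=[-1.5114]
Step 27: x=[6.9042] v=[-1.5458]
Step 28: x=[6.8253] v=[-1.5778]
Step 29: x=[6.7449] v=[-1.6072]
Step 30: x=[6.6632] v=[-1.6341]
Step 31: x=[6.5803] v=[-1.6584]
Step 32: x=[6.4963] v=[-1.6800]
Step 33: x=[6.4114] v=[-1.6990]
Step 34: x=[6.3256] v=[-1.7153]
Step 35: x=[6.2392] v=[-1.7288]
Step 36: x=[6.1522] v=[-1.7396]
Step 37: x=[6.0648] v=[-1.7476]
Step 38: x=[5.9772] v=[-1.7528]
Step 39: x=[5.8894] v=[-1.7553]
Step 40: x=[5.8017] v=[-1.7550]
Step 41: x=[5.7141] v=[-1.7519]
Step 42: x=[5.6268] v=[-1.7460]
Step 43: x=[5.5399] v=[-1.7373]
Step 44: x=[5.4536] v=[-1.7258]
Step 45: x=[5.3680] v=[-1.7116]
Step 46: x=[5.2833] v=[-1.6947]
Step 47: x=[5.1995] v=[-1.6751]
Step 48: x=[5.1169] v=[-1.6528]
Step 49: x=[5.0355] v=[-1.6279]
Step 50: x=[4.9555] v=[-1.6004]
Step 51: x=[4.8770] v=[-1.5704]
Step 52: x=[4.8001] v=[-1.5379]
Step 53: x=[4.7250] v=[-1.5029]
Step 54: x=[4.6517] v=[-1.4655]
v[0] did not become non-negative within 54 steps; using fallback time=2.7000

Answer: 2.7000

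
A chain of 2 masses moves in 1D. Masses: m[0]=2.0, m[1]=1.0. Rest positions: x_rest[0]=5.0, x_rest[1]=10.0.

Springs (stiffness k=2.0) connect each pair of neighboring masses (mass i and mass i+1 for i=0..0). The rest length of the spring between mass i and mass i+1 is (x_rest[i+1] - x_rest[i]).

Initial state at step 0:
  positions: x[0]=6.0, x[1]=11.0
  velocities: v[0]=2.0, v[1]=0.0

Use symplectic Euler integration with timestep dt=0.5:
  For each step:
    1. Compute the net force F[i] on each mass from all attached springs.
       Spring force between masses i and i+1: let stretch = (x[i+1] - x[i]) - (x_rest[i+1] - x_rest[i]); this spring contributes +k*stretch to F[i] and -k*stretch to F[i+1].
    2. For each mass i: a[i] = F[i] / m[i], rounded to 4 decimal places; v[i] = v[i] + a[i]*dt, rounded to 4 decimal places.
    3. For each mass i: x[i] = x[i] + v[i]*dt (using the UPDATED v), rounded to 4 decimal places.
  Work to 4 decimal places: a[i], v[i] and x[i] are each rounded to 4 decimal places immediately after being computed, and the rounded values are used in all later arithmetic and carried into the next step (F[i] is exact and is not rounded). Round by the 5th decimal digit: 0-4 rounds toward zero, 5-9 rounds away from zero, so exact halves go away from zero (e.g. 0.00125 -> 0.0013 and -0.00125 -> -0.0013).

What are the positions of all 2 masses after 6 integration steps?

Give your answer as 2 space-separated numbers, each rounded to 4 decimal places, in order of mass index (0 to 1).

Step 0: x=[6.0000 11.0000] v=[2.0000 0.0000]
Step 1: x=[7.0000 11.0000] v=[2.0000 0.0000]
Step 2: x=[7.7500 11.5000] v=[1.5000 1.0000]
Step 3: x=[8.1875 12.6250] v=[0.8750 2.2500]
Step 4: x=[8.4844 14.0313] v=[0.5938 2.8125]
Step 5: x=[8.9181 15.1641] v=[0.8673 2.2656]
Step 6: x=[9.6633 15.6739] v=[1.4903 1.0196]

Answer: 9.6633 15.6739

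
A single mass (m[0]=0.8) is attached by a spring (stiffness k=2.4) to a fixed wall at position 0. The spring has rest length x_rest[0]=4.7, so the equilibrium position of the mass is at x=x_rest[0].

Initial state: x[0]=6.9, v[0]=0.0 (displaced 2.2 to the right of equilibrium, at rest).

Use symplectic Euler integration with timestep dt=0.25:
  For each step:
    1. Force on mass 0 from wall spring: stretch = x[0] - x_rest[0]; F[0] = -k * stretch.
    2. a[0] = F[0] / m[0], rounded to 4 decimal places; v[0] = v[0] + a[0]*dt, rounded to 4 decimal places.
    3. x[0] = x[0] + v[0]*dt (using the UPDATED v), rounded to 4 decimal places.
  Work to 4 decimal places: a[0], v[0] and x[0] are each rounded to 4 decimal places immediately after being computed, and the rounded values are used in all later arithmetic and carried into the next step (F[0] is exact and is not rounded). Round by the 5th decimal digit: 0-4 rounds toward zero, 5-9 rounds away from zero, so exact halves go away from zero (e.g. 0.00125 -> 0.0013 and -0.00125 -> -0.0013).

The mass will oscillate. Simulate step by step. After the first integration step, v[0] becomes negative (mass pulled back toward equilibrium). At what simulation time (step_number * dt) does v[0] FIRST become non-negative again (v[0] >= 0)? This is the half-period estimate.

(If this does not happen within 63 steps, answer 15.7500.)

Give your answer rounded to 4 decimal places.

Answer: 2.0000

Derivation:
Step 0: x=[6.9000] v=[0.0000]
Step 1: x=[6.4875] v=[-1.6500]
Step 2: x=[5.7399] v=[-2.9906]
Step 3: x=[4.7973] v=[-3.7705]
Step 4: x=[3.8364] v=[-3.8435]
Step 5: x=[3.0375] v=[-3.1958]
Step 6: x=[2.5503] v=[-1.9489]
Step 7: x=[2.4662] v=[-0.3366]
Step 8: x=[2.8009] v=[1.3388]
First v>=0 after going negative at step 8, time=2.0000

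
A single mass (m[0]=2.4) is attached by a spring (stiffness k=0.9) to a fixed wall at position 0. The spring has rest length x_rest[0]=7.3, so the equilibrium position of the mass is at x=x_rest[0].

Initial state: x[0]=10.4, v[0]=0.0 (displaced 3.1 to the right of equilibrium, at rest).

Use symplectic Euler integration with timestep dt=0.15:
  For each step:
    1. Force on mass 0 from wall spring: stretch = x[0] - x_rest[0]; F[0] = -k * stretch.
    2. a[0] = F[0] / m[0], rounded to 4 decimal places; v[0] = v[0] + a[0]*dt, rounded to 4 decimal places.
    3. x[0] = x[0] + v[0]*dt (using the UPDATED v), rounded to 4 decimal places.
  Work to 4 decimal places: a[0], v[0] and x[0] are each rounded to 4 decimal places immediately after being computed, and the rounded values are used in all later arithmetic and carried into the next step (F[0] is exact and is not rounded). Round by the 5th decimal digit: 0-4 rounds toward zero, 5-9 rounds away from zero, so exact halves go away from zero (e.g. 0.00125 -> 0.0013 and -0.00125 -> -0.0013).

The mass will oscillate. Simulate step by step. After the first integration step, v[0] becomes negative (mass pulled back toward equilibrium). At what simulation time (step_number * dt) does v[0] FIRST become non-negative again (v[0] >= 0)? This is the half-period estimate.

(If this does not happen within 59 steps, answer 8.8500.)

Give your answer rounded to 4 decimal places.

Answer: 5.2500

Derivation:
Step 0: x=[10.4000] v=[0.0000]
Step 1: x=[10.3738] v=[-0.1744]
Step 2: x=[10.3217] v=[-0.3473]
Step 3: x=[10.2441] v=[-0.5173]
Step 4: x=[10.1417] v=[-0.6829]
Step 5: x=[10.0153] v=[-0.8427]
Step 6: x=[9.8660] v=[-0.9954]
Step 7: x=[9.6950] v=[-1.1397]
Step 8: x=[9.5038] v=[-1.2744]
Step 9: x=[9.2940] v=[-1.3984]
Step 10: x=[9.0674] v=[-1.5106]
Step 11: x=[8.8259] v=[-1.6100]
Step 12: x=[8.5715] v=[-1.6958]
Step 13: x=[8.3064] v=[-1.7673]
Step 14: x=[8.0328] v=[-1.8239]
Step 15: x=[7.7530] v=[-1.8651]
Step 16: x=[7.4694] v=[-1.8906]
Step 17: x=[7.1844] v=[-1.9001]
Step 18: x=[6.9004] v=[-1.8936]
Step 19: x=[6.6197] v=[-1.8711]
Step 20: x=[6.3448] v=[-1.8328]
Step 21: x=[6.0779] v=[-1.7791]
Step 22: x=[5.8213] v=[-1.7104]
Step 23: x=[5.5772] v=[-1.6272]
Step 24: x=[5.3477] v=[-1.5303]
Step 25: x=[5.1346] v=[-1.4205]
Step 26: x=[4.9398] v=[-1.2987]
Step 27: x=[4.7649] v=[-1.1659]
Step 28: x=[4.6114] v=[-1.0233]
Step 29: x=[4.4806] v=[-0.8721]
Step 30: x=[4.3736] v=[-0.7135]
Step 31: x=[4.2913] v=[-0.5489]
Step 32: x=[4.2343] v=[-0.3797]
Step 33: x=[4.2032] v=[-0.2073]
Step 34: x=[4.1982] v=[-0.0331]
Step 35: x=[4.2194] v=[0.1414]
First v>=0 after going negative at step 35, time=5.2500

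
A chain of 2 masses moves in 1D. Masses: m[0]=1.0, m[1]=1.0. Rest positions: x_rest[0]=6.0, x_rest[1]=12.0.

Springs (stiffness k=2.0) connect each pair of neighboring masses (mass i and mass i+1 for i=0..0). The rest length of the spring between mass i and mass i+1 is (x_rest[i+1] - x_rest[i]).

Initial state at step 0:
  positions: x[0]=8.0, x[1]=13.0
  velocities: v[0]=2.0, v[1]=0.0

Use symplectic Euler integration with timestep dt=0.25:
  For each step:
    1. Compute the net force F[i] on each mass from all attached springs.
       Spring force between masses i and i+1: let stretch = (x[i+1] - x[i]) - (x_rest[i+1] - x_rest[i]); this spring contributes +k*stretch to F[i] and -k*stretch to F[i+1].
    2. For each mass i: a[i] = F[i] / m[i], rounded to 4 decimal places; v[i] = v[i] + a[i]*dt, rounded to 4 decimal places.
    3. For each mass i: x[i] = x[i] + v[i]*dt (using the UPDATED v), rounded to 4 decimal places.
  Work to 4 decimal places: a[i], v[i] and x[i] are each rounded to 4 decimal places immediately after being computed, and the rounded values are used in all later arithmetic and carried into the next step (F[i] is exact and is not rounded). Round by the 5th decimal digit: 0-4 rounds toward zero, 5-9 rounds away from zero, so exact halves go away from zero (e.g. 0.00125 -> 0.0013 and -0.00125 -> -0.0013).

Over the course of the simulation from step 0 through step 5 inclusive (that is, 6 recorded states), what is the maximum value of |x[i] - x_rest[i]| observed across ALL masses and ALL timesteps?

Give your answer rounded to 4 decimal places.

Answer: 2.9352

Derivation:
Step 0: x=[8.0000 13.0000] v=[2.0000 0.0000]
Step 1: x=[8.3750 13.1250] v=[1.5000 0.5000]
Step 2: x=[8.5938 13.4063] v=[0.8750 1.1250]
Step 3: x=[8.6641 13.8360] v=[0.2813 1.7188]
Step 4: x=[8.6309 14.3692] v=[-0.1328 2.1329]
Step 5: x=[8.5650 14.9352] v=[-0.2637 2.2638]
Max displacement = 2.9352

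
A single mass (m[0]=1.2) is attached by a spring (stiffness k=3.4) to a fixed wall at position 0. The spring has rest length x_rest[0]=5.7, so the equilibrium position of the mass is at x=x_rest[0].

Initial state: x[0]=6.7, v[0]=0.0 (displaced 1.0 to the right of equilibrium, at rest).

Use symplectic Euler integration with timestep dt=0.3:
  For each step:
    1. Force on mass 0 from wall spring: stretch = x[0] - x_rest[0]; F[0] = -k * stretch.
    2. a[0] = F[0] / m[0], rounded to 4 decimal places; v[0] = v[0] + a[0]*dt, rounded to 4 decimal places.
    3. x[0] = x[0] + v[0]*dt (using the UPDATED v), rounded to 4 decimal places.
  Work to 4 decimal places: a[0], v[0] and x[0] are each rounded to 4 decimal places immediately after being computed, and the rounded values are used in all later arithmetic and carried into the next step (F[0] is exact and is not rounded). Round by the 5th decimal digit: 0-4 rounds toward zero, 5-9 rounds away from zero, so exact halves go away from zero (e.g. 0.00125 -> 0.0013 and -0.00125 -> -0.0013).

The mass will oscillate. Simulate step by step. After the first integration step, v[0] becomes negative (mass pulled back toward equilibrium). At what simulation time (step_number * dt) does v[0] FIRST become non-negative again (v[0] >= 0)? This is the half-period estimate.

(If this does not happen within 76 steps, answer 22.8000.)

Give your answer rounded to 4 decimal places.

Answer: 2.1000

Derivation:
Step 0: x=[6.7000] v=[0.0000]
Step 1: x=[6.4450] v=[-0.8500]
Step 2: x=[6.0000] v=[-1.4832]
Step 3: x=[5.4785] v=[-1.7382]
Step 4: x=[5.0135] v=[-1.5499]
Step 5: x=[4.7236] v=[-0.9664]
Step 6: x=[4.6827] v=[-0.1365]
Step 7: x=[4.9012] v=[0.7282]
First v>=0 after going negative at step 7, time=2.1000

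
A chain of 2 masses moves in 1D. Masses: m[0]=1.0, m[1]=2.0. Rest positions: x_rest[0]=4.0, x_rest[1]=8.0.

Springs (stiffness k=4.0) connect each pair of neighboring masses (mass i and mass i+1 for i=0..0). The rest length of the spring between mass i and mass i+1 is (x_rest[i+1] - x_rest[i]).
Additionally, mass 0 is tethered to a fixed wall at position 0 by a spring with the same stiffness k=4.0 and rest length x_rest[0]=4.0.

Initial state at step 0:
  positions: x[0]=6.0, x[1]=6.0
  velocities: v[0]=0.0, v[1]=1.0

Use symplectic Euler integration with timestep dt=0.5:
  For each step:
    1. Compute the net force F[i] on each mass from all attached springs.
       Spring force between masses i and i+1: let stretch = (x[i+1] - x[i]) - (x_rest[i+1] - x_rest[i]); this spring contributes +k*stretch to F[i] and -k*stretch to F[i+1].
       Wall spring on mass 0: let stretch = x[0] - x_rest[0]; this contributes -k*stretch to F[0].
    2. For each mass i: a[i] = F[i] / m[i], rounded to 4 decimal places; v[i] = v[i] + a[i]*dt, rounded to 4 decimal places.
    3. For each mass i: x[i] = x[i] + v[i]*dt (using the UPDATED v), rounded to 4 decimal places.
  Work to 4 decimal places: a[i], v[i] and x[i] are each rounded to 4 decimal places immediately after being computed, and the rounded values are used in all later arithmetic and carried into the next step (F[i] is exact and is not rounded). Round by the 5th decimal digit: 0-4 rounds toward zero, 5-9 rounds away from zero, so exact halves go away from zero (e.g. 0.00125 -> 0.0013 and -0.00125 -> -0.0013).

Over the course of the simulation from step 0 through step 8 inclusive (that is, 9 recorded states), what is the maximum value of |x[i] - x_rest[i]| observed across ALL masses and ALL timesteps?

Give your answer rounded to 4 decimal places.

Step 0: x=[6.0000 6.0000] v=[0.0000 1.0000]
Step 1: x=[0.0000 8.5000] v=[-12.0000 5.0000]
Step 2: x=[2.5000 8.7500] v=[5.0000 0.5000]
Step 3: x=[8.7500 7.8750] v=[12.5000 -1.7500]
Step 4: x=[5.3750 9.4375] v=[-6.7500 3.1250]
Step 5: x=[0.6875 10.9688] v=[-9.3750 3.0625]
Step 6: x=[5.5938 9.3594] v=[9.8126 -3.2188]
Step 7: x=[8.6719 7.8672] v=[6.1562 -2.9844]
Step 8: x=[2.2734 8.7774] v=[-12.7970 1.8203]
Max displacement = 4.7500

Answer: 4.7500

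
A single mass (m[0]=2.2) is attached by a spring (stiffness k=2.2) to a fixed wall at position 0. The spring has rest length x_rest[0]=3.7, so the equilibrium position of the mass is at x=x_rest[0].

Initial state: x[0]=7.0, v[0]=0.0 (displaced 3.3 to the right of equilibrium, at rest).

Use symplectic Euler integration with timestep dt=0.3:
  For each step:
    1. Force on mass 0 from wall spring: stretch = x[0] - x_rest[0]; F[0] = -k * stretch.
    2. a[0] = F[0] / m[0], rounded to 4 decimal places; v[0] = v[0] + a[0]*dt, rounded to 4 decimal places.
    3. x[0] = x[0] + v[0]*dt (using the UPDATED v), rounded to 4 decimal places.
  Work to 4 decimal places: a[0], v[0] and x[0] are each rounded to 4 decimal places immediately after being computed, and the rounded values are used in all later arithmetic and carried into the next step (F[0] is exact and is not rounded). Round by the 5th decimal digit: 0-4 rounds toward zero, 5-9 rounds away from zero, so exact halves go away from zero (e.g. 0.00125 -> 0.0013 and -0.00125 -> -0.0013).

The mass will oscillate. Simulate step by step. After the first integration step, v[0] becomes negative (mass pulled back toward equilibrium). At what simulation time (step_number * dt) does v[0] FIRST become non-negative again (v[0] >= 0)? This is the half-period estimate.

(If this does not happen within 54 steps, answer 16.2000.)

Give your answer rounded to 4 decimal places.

Answer: 3.3000

Derivation:
Step 0: x=[7.0000] v=[0.0000]
Step 1: x=[6.7030] v=[-0.9900]
Step 2: x=[6.1357] v=[-1.8909]
Step 3: x=[5.3492] v=[-2.6216]
Step 4: x=[4.4143] v=[-3.1164]
Step 5: x=[3.4151] v=[-3.3307]
Step 6: x=[2.4415] v=[-3.2452]
Step 7: x=[1.5812] v=[-2.8677]
Step 8: x=[0.9116] v=[-2.2321]
Step 9: x=[0.4929] v=[-1.3956]
Step 10: x=[0.3629] v=[-0.4335]
Step 11: x=[0.5332] v=[0.5676]
First v>=0 after going negative at step 11, time=3.3000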